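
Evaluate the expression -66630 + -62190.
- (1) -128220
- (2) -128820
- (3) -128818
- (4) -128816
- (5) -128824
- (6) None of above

-66630 + -62190 = -128820
2) -128820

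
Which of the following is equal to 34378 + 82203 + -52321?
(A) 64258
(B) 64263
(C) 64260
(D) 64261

First: 34378 + 82203 = 116581
Then: 116581 + -52321 = 64260
C) 64260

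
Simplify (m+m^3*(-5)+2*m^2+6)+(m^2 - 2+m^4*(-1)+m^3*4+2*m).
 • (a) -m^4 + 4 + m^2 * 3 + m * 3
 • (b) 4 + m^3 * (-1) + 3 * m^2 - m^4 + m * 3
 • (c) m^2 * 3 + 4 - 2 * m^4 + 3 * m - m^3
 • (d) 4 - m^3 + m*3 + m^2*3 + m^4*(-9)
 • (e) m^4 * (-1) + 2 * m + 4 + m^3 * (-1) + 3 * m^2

Adding the polynomials and combining like terms:
(m + m^3*(-5) + 2*m^2 + 6) + (m^2 - 2 + m^4*(-1) + m^3*4 + 2*m)
= 4 + m^3 * (-1) + 3 * m^2 - m^4 + m * 3
b) 4 + m^3 * (-1) + 3 * m^2 - m^4 + m * 3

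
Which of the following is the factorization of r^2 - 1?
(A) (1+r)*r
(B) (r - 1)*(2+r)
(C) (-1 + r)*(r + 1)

We need to factor r^2 - 1.
The factored form is (-1 + r)*(r + 1).
C) (-1 + r)*(r + 1)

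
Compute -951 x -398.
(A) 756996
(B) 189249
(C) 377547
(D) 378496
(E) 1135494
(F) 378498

-951 * -398 = 378498
F) 378498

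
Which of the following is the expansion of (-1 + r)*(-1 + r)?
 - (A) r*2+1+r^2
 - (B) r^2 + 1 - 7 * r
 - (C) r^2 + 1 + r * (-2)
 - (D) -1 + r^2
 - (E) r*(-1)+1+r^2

Expanding (-1 + r)*(-1 + r):
= r^2 + 1 + r * (-2)
C) r^2 + 1 + r * (-2)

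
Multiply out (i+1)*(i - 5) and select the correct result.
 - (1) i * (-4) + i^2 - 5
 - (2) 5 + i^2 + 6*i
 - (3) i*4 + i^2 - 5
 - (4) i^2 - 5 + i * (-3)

Expanding (i+1)*(i - 5):
= i * (-4) + i^2 - 5
1) i * (-4) + i^2 - 5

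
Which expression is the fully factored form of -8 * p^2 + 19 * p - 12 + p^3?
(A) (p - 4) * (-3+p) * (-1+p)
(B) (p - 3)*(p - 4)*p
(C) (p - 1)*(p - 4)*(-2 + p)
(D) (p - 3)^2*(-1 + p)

We need to factor -8 * p^2 + 19 * p - 12 + p^3.
The factored form is (p - 4) * (-3+p) * (-1+p).
A) (p - 4) * (-3+p) * (-1+p)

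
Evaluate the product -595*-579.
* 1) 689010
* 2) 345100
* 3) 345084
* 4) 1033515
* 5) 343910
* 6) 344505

-595 * -579 = 344505
6) 344505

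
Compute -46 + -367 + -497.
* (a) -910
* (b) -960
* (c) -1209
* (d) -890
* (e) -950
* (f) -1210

First: -46 + -367 = -413
Then: -413 + -497 = -910
a) -910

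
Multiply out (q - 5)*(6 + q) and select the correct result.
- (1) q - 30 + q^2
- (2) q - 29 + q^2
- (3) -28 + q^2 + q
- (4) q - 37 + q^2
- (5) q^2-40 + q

Expanding (q - 5)*(6 + q):
= q - 30 + q^2
1) q - 30 + q^2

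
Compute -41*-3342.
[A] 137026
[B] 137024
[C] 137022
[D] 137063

-41 * -3342 = 137022
C) 137022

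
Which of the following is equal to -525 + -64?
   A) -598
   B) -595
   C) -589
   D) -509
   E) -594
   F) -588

-525 + -64 = -589
C) -589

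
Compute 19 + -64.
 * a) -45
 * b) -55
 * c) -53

19 + -64 = -45
a) -45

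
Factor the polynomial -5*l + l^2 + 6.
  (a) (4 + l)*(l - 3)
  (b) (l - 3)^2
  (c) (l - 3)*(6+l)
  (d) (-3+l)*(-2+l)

We need to factor -5*l + l^2 + 6.
The factored form is (-3+l)*(-2+l).
d) (-3+l)*(-2+l)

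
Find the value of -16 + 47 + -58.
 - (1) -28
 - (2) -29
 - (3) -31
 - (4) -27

First: -16 + 47 = 31
Then: 31 + -58 = -27
4) -27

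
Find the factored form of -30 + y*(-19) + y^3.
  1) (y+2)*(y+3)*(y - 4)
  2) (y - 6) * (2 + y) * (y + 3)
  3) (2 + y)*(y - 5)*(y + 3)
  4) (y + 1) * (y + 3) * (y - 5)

We need to factor -30 + y*(-19) + y^3.
The factored form is (2 + y)*(y - 5)*(y + 3).
3) (2 + y)*(y - 5)*(y + 3)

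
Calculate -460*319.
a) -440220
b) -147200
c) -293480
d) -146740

-460 * 319 = -146740
d) -146740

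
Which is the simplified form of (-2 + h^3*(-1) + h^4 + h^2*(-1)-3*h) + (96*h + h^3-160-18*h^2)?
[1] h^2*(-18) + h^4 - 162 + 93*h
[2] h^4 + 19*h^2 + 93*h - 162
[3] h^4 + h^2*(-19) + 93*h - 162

Adding the polynomials and combining like terms:
(-2 + h^3*(-1) + h^4 + h^2*(-1) - 3*h) + (96*h + h^3 - 160 - 18*h^2)
= h^4 + h^2*(-19) + 93*h - 162
3) h^4 + h^2*(-19) + 93*h - 162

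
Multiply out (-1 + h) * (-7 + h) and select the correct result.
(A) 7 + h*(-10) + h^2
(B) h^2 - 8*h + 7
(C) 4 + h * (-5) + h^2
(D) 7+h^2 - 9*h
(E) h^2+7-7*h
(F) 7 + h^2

Expanding (-1 + h) * (-7 + h):
= h^2 - 8*h + 7
B) h^2 - 8*h + 7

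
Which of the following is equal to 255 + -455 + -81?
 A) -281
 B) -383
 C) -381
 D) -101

First: 255 + -455 = -200
Then: -200 + -81 = -281
A) -281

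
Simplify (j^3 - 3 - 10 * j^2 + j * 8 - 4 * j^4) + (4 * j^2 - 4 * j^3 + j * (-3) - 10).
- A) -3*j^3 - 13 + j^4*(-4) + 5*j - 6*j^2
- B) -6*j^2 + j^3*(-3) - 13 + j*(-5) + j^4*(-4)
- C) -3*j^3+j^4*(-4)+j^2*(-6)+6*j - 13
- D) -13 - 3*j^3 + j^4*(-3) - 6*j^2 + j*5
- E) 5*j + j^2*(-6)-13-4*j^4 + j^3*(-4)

Adding the polynomials and combining like terms:
(j^3 - 3 - 10*j^2 + j*8 - 4*j^4) + (4*j^2 - 4*j^3 + j*(-3) - 10)
= -3*j^3 - 13 + j^4*(-4) + 5*j - 6*j^2
A) -3*j^3 - 13 + j^4*(-4) + 5*j - 6*j^2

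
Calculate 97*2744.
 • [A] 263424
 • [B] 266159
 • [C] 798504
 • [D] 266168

97 * 2744 = 266168
D) 266168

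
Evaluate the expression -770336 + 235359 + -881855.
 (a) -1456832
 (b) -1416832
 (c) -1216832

First: -770336 + 235359 = -534977
Then: -534977 + -881855 = -1416832
b) -1416832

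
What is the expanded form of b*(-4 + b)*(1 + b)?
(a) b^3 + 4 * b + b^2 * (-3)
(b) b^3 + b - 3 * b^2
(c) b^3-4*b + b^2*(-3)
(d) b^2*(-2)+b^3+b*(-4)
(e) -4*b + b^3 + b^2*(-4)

Expanding b*(-4 + b)*(1 + b):
= b^3-4*b + b^2*(-3)
c) b^3-4*b + b^2*(-3)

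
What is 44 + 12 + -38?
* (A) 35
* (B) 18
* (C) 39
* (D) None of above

First: 44 + 12 = 56
Then: 56 + -38 = 18
B) 18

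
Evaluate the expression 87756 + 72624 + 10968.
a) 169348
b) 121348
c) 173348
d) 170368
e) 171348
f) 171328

First: 87756 + 72624 = 160380
Then: 160380 + 10968 = 171348
e) 171348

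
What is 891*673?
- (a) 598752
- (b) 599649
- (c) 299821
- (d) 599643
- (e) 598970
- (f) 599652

891 * 673 = 599643
d) 599643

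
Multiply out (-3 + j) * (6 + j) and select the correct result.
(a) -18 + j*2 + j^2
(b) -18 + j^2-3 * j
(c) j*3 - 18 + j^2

Expanding (-3 + j) * (6 + j):
= j*3 - 18 + j^2
c) j*3 - 18 + j^2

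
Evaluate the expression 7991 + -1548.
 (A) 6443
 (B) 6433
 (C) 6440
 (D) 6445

7991 + -1548 = 6443
A) 6443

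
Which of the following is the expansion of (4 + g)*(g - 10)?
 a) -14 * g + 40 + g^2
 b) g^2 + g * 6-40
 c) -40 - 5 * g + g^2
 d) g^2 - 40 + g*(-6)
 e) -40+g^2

Expanding (4 + g)*(g - 10):
= g^2 - 40 + g*(-6)
d) g^2 - 40 + g*(-6)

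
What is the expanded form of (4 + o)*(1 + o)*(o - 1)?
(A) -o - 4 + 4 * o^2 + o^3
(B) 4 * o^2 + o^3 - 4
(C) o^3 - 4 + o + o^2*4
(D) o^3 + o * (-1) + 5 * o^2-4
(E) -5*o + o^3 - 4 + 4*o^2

Expanding (4 + o)*(1 + o)*(o - 1):
= -o - 4 + 4 * o^2 + o^3
A) -o - 4 + 4 * o^2 + o^3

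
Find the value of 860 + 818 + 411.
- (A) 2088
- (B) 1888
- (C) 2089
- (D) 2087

First: 860 + 818 = 1678
Then: 1678 + 411 = 2089
C) 2089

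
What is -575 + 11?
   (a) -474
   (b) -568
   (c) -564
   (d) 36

-575 + 11 = -564
c) -564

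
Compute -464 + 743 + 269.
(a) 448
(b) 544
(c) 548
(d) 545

First: -464 + 743 = 279
Then: 279 + 269 = 548
c) 548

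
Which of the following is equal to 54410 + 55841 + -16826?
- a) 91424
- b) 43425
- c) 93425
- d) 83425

First: 54410 + 55841 = 110251
Then: 110251 + -16826 = 93425
c) 93425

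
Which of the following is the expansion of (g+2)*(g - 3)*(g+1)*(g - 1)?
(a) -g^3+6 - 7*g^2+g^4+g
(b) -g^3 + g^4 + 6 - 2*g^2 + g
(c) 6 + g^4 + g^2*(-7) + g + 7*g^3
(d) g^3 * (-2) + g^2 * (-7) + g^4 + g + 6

Expanding (g+2)*(g - 3)*(g+1)*(g - 1):
= -g^3+6 - 7*g^2+g^4+g
a) -g^3+6 - 7*g^2+g^4+g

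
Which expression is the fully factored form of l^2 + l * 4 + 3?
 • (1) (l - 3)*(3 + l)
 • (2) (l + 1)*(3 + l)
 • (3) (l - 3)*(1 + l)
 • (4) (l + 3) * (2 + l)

We need to factor l^2 + l * 4 + 3.
The factored form is (l + 1)*(3 + l).
2) (l + 1)*(3 + l)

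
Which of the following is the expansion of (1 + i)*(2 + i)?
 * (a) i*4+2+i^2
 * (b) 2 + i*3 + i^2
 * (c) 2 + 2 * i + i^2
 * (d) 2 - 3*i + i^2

Expanding (1 + i)*(2 + i):
= 2 + i*3 + i^2
b) 2 + i*3 + i^2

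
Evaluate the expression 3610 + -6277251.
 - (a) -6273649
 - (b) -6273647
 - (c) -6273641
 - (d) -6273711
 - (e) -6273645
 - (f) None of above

3610 + -6277251 = -6273641
c) -6273641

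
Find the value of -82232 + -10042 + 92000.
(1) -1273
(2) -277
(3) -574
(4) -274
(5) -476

First: -82232 + -10042 = -92274
Then: -92274 + 92000 = -274
4) -274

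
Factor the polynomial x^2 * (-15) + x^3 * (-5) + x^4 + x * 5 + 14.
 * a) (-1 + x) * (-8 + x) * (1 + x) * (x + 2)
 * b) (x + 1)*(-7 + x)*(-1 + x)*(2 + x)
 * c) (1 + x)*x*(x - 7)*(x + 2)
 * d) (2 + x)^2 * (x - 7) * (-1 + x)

We need to factor x^2 * (-15) + x^3 * (-5) + x^4 + x * 5 + 14.
The factored form is (x + 1)*(-7 + x)*(-1 + x)*(2 + x).
b) (x + 1)*(-7 + x)*(-1 + x)*(2 + x)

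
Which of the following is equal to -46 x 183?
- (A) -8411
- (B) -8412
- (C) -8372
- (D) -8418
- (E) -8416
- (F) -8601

-46 * 183 = -8418
D) -8418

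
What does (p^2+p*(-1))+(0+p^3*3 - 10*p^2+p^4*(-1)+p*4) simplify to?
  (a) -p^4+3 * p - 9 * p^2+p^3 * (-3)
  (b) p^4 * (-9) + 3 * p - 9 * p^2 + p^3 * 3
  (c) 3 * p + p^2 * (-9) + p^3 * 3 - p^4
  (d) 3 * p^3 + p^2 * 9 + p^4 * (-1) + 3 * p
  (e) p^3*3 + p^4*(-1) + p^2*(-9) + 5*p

Adding the polynomials and combining like terms:
(p^2 + p*(-1)) + (0 + p^3*3 - 10*p^2 + p^4*(-1) + p*4)
= 3 * p + p^2 * (-9) + p^3 * 3 - p^4
c) 3 * p + p^2 * (-9) + p^3 * 3 - p^4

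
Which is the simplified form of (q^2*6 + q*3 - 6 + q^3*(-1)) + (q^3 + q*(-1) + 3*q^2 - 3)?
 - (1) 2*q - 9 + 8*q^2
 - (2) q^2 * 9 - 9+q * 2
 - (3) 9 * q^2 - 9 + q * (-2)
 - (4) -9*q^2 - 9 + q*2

Adding the polynomials and combining like terms:
(q^2*6 + q*3 - 6 + q^3*(-1)) + (q^3 + q*(-1) + 3*q^2 - 3)
= q^2 * 9 - 9+q * 2
2) q^2 * 9 - 9+q * 2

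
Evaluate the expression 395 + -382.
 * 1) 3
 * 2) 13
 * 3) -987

395 + -382 = 13
2) 13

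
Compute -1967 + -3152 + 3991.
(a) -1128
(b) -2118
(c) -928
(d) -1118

First: -1967 + -3152 = -5119
Then: -5119 + 3991 = -1128
a) -1128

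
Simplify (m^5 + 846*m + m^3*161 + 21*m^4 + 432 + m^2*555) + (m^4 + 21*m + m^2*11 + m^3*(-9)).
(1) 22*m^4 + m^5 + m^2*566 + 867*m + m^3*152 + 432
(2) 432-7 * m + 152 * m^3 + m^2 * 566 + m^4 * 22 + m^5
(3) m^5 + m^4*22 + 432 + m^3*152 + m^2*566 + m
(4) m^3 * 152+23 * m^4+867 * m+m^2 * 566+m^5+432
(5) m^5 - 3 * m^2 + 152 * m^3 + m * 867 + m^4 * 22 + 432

Adding the polynomials and combining like terms:
(m^5 + 846*m + m^3*161 + 21*m^4 + 432 + m^2*555) + (m^4 + 21*m + m^2*11 + m^3*(-9))
= 22*m^4 + m^5 + m^2*566 + 867*m + m^3*152 + 432
1) 22*m^4 + m^5 + m^2*566 + 867*m + m^3*152 + 432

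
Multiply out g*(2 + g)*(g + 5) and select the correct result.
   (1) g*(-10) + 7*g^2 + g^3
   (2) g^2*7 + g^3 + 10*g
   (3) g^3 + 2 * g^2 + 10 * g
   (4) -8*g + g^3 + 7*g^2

Expanding g*(2 + g)*(g + 5):
= g^2*7 + g^3 + 10*g
2) g^2*7 + g^3 + 10*g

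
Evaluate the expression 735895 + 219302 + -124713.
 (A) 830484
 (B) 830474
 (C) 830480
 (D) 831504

First: 735895 + 219302 = 955197
Then: 955197 + -124713 = 830484
A) 830484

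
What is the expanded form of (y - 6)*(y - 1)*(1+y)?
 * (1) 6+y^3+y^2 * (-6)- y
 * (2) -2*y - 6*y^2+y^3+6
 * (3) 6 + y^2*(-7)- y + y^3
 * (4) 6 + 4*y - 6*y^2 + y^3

Expanding (y - 6)*(y - 1)*(1+y):
= 6+y^3+y^2 * (-6)- y
1) 6+y^3+y^2 * (-6)- y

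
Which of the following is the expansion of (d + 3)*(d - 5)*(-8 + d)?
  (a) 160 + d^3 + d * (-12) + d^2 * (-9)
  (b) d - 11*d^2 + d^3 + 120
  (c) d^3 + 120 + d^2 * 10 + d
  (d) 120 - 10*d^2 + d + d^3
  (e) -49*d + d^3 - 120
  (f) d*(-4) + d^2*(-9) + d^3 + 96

Expanding (d + 3)*(d - 5)*(-8 + d):
= 120 - 10*d^2 + d + d^3
d) 120 - 10*d^2 + d + d^3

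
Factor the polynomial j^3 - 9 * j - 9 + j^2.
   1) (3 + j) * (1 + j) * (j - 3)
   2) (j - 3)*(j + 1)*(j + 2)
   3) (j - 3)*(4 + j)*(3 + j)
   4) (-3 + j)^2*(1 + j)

We need to factor j^3 - 9 * j - 9 + j^2.
The factored form is (3 + j) * (1 + j) * (j - 3).
1) (3 + j) * (1 + j) * (j - 3)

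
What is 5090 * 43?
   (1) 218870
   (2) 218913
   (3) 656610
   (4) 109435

5090 * 43 = 218870
1) 218870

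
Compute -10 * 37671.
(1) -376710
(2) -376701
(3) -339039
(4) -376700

-10 * 37671 = -376710
1) -376710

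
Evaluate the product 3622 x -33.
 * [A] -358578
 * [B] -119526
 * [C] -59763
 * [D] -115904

3622 * -33 = -119526
B) -119526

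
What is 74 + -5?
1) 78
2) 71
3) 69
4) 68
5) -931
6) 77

74 + -5 = 69
3) 69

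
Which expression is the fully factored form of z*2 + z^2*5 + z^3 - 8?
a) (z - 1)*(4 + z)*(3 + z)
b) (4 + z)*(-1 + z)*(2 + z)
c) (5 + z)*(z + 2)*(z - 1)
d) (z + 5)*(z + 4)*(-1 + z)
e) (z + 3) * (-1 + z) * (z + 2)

We need to factor z*2 + z^2*5 + z^3 - 8.
The factored form is (4 + z)*(-1 + z)*(2 + z).
b) (4 + z)*(-1 + z)*(2 + z)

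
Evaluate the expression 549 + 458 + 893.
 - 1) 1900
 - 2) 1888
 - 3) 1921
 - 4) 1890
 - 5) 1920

First: 549 + 458 = 1007
Then: 1007 + 893 = 1900
1) 1900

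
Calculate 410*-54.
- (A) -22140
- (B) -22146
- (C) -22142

410 * -54 = -22140
A) -22140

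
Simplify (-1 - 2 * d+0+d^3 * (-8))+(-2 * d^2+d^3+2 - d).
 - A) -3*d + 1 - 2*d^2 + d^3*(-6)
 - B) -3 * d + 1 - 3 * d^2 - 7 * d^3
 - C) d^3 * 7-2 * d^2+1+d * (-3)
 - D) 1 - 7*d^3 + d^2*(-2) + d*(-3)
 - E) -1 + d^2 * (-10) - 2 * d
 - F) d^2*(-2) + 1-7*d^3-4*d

Adding the polynomials and combining like terms:
(-1 - 2*d + 0 + d^3*(-8)) + (-2*d^2 + d^3 + 2 - d)
= 1 - 7*d^3 + d^2*(-2) + d*(-3)
D) 1 - 7*d^3 + d^2*(-2) + d*(-3)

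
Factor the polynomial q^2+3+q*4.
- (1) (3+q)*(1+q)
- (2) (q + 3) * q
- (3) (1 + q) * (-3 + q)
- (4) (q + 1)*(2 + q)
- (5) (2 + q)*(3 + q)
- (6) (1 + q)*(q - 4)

We need to factor q^2+3+q*4.
The factored form is (3+q)*(1+q).
1) (3+q)*(1+q)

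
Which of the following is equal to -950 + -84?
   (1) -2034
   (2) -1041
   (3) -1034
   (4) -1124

-950 + -84 = -1034
3) -1034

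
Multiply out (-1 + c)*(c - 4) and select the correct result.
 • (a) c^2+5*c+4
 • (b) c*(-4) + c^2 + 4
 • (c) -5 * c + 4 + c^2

Expanding (-1 + c)*(c - 4):
= -5 * c + 4 + c^2
c) -5 * c + 4 + c^2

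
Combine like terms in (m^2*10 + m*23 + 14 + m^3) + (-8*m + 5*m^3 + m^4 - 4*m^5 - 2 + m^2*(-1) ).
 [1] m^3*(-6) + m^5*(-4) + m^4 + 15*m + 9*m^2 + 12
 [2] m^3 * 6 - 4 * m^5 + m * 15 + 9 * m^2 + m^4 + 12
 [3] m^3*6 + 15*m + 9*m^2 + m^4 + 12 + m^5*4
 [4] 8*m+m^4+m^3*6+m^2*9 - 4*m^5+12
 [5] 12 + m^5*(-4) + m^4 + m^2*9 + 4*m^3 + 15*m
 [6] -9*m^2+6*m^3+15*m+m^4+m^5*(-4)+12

Adding the polynomials and combining like terms:
(m^2*10 + m*23 + 14 + m^3) + (-8*m + 5*m^3 + m^4 - 4*m^5 - 2 + m^2*(-1))
= m^3 * 6 - 4 * m^5 + m * 15 + 9 * m^2 + m^4 + 12
2) m^3 * 6 - 4 * m^5 + m * 15 + 9 * m^2 + m^4 + 12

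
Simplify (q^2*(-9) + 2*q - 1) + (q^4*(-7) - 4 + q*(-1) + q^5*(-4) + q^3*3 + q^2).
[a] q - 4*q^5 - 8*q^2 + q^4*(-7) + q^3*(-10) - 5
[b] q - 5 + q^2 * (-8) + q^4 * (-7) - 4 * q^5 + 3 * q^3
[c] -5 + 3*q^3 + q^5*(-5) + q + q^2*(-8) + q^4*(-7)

Adding the polynomials and combining like terms:
(q^2*(-9) + 2*q - 1) + (q^4*(-7) - 4 + q*(-1) + q^5*(-4) + q^3*3 + q^2)
= q - 5 + q^2 * (-8) + q^4 * (-7) - 4 * q^5 + 3 * q^3
b) q - 5 + q^2 * (-8) + q^4 * (-7) - 4 * q^5 + 3 * q^3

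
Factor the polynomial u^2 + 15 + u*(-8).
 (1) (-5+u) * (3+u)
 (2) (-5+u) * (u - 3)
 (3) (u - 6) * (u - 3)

We need to factor u^2 + 15 + u*(-8).
The factored form is (-5+u) * (u - 3).
2) (-5+u) * (u - 3)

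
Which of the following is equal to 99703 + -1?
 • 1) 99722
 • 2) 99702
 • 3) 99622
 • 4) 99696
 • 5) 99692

99703 + -1 = 99702
2) 99702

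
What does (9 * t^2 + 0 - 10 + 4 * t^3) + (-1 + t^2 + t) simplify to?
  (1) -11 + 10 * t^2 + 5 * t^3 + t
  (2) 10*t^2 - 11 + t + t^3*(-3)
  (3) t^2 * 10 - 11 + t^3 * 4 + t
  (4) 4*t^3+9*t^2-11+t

Adding the polynomials and combining like terms:
(9*t^2 + 0 - 10 + 4*t^3) + (-1 + t^2 + t)
= t^2 * 10 - 11 + t^3 * 4 + t
3) t^2 * 10 - 11 + t^3 * 4 + t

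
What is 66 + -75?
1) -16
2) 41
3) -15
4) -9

66 + -75 = -9
4) -9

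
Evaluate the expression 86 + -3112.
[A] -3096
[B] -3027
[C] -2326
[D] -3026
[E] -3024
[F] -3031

86 + -3112 = -3026
D) -3026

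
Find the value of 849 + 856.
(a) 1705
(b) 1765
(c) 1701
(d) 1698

849 + 856 = 1705
a) 1705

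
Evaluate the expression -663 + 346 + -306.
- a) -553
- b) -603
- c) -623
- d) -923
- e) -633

First: -663 + 346 = -317
Then: -317 + -306 = -623
c) -623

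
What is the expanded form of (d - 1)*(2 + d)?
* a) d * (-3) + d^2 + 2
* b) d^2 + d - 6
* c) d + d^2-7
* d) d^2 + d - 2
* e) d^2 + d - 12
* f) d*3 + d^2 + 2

Expanding (d - 1)*(2 + d):
= d^2 + d - 2
d) d^2 + d - 2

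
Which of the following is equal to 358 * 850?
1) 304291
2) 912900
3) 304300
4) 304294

358 * 850 = 304300
3) 304300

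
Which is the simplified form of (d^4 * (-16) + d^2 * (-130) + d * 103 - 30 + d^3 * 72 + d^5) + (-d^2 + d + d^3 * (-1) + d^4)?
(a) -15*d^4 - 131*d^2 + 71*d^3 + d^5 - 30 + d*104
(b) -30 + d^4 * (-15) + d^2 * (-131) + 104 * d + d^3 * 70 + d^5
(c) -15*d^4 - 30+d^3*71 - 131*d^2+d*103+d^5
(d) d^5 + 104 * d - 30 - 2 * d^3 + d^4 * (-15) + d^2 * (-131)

Adding the polynomials and combining like terms:
(d^4*(-16) + d^2*(-130) + d*103 - 30 + d^3*72 + d^5) + (-d^2 + d + d^3*(-1) + d^4)
= -15*d^4 - 131*d^2 + 71*d^3 + d^5 - 30 + d*104
a) -15*d^4 - 131*d^2 + 71*d^3 + d^5 - 30 + d*104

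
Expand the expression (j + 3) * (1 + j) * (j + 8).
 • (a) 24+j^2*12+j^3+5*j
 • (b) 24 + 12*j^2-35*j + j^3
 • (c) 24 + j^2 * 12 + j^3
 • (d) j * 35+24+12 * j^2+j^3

Expanding (j + 3) * (1 + j) * (j + 8):
= j * 35+24+12 * j^2+j^3
d) j * 35+24+12 * j^2+j^3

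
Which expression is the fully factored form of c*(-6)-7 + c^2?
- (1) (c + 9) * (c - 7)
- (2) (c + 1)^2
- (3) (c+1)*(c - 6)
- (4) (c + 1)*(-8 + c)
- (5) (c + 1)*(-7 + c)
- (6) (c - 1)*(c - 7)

We need to factor c*(-6)-7 + c^2.
The factored form is (c + 1)*(-7 + c).
5) (c + 1)*(-7 + c)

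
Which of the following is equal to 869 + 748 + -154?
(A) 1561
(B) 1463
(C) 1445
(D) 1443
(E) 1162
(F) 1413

First: 869 + 748 = 1617
Then: 1617 + -154 = 1463
B) 1463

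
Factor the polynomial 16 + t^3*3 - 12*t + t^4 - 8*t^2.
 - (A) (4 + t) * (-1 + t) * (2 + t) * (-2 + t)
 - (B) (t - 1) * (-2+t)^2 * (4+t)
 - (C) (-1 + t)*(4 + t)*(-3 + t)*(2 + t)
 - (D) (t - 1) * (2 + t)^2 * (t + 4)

We need to factor 16 + t^3*3 - 12*t + t^4 - 8*t^2.
The factored form is (4 + t) * (-1 + t) * (2 + t) * (-2 + t).
A) (4 + t) * (-1 + t) * (2 + t) * (-2 + t)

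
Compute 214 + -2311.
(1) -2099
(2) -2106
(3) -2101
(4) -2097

214 + -2311 = -2097
4) -2097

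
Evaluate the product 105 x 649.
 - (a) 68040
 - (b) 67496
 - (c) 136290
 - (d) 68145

105 * 649 = 68145
d) 68145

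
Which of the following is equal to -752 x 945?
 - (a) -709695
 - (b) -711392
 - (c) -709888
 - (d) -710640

-752 * 945 = -710640
d) -710640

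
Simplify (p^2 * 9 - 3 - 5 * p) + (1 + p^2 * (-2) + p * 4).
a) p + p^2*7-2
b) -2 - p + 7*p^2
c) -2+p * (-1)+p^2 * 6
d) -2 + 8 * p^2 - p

Adding the polynomials and combining like terms:
(p^2*9 - 3 - 5*p) + (1 + p^2*(-2) + p*4)
= -2 - p + 7*p^2
b) -2 - p + 7*p^2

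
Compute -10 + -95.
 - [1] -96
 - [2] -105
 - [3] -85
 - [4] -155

-10 + -95 = -105
2) -105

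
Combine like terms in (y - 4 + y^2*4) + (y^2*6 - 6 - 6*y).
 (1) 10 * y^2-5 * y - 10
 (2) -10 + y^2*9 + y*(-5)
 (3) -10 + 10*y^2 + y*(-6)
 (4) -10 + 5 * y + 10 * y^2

Adding the polynomials and combining like terms:
(y - 4 + y^2*4) + (y^2*6 - 6 - 6*y)
= 10 * y^2-5 * y - 10
1) 10 * y^2-5 * y - 10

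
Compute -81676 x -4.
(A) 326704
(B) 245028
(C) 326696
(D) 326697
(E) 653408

-81676 * -4 = 326704
A) 326704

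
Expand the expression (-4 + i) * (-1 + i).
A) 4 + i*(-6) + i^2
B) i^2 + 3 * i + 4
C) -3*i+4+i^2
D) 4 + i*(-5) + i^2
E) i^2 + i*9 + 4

Expanding (-4 + i) * (-1 + i):
= 4 + i*(-5) + i^2
D) 4 + i*(-5) + i^2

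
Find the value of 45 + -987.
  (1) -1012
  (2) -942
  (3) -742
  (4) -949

45 + -987 = -942
2) -942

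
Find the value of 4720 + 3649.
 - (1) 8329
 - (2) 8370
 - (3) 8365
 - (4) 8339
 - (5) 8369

4720 + 3649 = 8369
5) 8369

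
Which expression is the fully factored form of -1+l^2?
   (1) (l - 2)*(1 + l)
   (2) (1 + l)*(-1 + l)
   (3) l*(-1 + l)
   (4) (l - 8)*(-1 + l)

We need to factor -1+l^2.
The factored form is (1 + l)*(-1 + l).
2) (1 + l)*(-1 + l)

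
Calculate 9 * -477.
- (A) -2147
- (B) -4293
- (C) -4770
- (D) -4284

9 * -477 = -4293
B) -4293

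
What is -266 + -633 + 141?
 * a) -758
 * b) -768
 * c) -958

First: -266 + -633 = -899
Then: -899 + 141 = -758
a) -758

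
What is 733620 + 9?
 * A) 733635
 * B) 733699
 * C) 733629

733620 + 9 = 733629
C) 733629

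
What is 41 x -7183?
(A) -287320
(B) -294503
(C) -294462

41 * -7183 = -294503
B) -294503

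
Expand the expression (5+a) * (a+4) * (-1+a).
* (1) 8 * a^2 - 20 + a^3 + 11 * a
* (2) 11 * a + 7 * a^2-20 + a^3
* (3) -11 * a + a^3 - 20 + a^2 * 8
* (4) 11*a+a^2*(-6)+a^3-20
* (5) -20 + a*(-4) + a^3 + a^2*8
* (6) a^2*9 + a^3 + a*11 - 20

Expanding (5+a) * (a+4) * (-1+a):
= 8 * a^2 - 20 + a^3 + 11 * a
1) 8 * a^2 - 20 + a^3 + 11 * a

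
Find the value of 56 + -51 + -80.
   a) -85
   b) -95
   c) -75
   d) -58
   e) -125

First: 56 + -51 = 5
Then: 5 + -80 = -75
c) -75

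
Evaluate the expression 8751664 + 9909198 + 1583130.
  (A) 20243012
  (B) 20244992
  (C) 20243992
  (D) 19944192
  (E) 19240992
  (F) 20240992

First: 8751664 + 9909198 = 18660862
Then: 18660862 + 1583130 = 20243992
C) 20243992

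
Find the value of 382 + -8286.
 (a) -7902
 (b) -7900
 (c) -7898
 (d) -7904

382 + -8286 = -7904
d) -7904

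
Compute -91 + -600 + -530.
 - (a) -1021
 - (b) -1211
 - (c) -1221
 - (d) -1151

First: -91 + -600 = -691
Then: -691 + -530 = -1221
c) -1221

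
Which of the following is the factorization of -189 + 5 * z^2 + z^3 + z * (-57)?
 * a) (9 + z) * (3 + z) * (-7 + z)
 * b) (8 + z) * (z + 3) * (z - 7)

We need to factor -189 + 5 * z^2 + z^3 + z * (-57).
The factored form is (9 + z) * (3 + z) * (-7 + z).
a) (9 + z) * (3 + z) * (-7 + z)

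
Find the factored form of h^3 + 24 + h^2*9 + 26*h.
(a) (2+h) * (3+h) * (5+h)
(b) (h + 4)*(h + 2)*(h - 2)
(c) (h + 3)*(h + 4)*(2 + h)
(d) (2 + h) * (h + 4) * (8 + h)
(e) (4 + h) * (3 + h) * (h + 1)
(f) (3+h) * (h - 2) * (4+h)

We need to factor h^3 + 24 + h^2*9 + 26*h.
The factored form is (h + 3)*(h + 4)*(2 + h).
c) (h + 3)*(h + 4)*(2 + h)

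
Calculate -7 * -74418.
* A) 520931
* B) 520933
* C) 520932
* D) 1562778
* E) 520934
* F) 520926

-7 * -74418 = 520926
F) 520926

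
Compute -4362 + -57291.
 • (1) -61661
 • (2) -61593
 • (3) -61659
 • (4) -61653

-4362 + -57291 = -61653
4) -61653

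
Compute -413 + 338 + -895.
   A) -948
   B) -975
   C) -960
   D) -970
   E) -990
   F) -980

First: -413 + 338 = -75
Then: -75 + -895 = -970
D) -970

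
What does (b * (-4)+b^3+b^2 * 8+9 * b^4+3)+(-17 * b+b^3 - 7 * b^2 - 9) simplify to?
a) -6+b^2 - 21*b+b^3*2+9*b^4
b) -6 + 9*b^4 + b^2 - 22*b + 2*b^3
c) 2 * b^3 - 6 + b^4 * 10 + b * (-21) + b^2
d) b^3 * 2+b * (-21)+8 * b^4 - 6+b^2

Adding the polynomials and combining like terms:
(b*(-4) + b^3 + b^2*8 + 9*b^4 + 3) + (-17*b + b^3 - 7*b^2 - 9)
= -6+b^2 - 21*b+b^3*2+9*b^4
a) -6+b^2 - 21*b+b^3*2+9*b^4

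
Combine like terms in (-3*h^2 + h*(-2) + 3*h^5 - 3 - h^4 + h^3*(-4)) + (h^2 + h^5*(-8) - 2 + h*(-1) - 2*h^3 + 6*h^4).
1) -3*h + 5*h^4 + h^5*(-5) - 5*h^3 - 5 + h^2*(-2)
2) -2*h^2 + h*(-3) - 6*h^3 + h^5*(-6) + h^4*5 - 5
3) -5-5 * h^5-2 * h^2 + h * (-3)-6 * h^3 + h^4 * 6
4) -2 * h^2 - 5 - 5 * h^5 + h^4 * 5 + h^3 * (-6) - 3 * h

Adding the polynomials and combining like terms:
(-3*h^2 + h*(-2) + 3*h^5 - 3 - h^4 + h^3*(-4)) + (h^2 + h^5*(-8) - 2 + h*(-1) - 2*h^3 + 6*h^4)
= -2 * h^2 - 5 - 5 * h^5 + h^4 * 5 + h^3 * (-6) - 3 * h
4) -2 * h^2 - 5 - 5 * h^5 + h^4 * 5 + h^3 * (-6) - 3 * h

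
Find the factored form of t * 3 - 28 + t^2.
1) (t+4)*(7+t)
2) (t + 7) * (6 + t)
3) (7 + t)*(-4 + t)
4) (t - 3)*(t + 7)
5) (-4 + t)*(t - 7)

We need to factor t * 3 - 28 + t^2.
The factored form is (7 + t)*(-4 + t).
3) (7 + t)*(-4 + t)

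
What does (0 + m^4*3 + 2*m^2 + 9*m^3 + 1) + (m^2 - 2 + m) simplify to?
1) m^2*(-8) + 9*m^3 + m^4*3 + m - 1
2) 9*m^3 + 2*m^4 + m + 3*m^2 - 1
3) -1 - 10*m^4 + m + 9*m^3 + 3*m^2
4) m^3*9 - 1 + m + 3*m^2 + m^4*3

Adding the polynomials and combining like terms:
(0 + m^4*3 + 2*m^2 + 9*m^3 + 1) + (m^2 - 2 + m)
= m^3*9 - 1 + m + 3*m^2 + m^4*3
4) m^3*9 - 1 + m + 3*m^2 + m^4*3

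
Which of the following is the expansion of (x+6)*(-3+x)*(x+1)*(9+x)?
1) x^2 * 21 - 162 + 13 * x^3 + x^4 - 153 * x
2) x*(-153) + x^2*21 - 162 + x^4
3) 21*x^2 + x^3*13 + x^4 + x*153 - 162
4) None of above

Expanding (x+6)*(-3+x)*(x+1)*(9+x):
= x^2 * 21 - 162 + 13 * x^3 + x^4 - 153 * x
1) x^2 * 21 - 162 + 13 * x^3 + x^4 - 153 * x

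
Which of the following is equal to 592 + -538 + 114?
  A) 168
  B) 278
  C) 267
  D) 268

First: 592 + -538 = 54
Then: 54 + 114 = 168
A) 168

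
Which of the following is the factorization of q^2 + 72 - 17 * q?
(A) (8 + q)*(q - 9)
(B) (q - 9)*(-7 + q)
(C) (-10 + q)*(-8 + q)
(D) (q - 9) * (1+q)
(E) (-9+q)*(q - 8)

We need to factor q^2 + 72 - 17 * q.
The factored form is (-9+q)*(q - 8).
E) (-9+q)*(q - 8)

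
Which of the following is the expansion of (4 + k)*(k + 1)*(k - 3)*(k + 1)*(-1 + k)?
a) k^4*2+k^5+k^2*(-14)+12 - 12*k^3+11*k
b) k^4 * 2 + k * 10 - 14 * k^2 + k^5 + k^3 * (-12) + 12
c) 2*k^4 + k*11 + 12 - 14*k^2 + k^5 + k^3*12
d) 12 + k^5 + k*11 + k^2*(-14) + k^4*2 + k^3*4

Expanding (4 + k)*(k + 1)*(k - 3)*(k + 1)*(-1 + k):
= k^4*2+k^5+k^2*(-14)+12 - 12*k^3+11*k
a) k^4*2+k^5+k^2*(-14)+12 - 12*k^3+11*k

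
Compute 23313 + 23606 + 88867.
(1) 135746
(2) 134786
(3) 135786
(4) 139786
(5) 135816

First: 23313 + 23606 = 46919
Then: 46919 + 88867 = 135786
3) 135786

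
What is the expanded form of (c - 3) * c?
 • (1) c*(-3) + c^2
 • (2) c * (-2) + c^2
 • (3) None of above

Expanding (c - 3) * c:
= c*(-3) + c^2
1) c*(-3) + c^2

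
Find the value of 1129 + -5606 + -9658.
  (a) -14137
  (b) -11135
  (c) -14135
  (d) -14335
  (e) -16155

First: 1129 + -5606 = -4477
Then: -4477 + -9658 = -14135
c) -14135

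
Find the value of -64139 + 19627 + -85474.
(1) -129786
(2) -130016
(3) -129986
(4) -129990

First: -64139 + 19627 = -44512
Then: -44512 + -85474 = -129986
3) -129986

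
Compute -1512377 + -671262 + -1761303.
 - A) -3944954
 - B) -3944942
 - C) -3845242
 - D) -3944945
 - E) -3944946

First: -1512377 + -671262 = -2183639
Then: -2183639 + -1761303 = -3944942
B) -3944942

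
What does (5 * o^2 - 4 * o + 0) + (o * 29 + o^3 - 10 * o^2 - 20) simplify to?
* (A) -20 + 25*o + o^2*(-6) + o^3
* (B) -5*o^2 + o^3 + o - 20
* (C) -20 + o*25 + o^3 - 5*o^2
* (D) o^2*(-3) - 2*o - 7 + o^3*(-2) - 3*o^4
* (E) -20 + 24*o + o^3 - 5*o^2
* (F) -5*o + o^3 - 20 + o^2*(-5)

Adding the polynomials and combining like terms:
(5*o^2 - 4*o + 0) + (o*29 + o^3 - 10*o^2 - 20)
= -20 + o*25 + o^3 - 5*o^2
C) -20 + o*25 + o^3 - 5*o^2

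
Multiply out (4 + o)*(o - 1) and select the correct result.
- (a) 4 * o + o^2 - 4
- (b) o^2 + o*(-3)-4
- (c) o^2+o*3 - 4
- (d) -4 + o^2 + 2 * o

Expanding (4 + o)*(o - 1):
= o^2+o*3 - 4
c) o^2+o*3 - 4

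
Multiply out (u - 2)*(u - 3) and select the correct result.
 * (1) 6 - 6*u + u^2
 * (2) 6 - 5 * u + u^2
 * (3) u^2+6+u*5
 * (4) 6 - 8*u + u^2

Expanding (u - 2)*(u - 3):
= 6 - 5 * u + u^2
2) 6 - 5 * u + u^2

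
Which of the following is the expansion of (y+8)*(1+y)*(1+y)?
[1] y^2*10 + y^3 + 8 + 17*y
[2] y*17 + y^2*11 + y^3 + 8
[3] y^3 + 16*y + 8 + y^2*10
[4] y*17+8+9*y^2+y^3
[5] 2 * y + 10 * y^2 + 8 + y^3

Expanding (y+8)*(1+y)*(1+y):
= y^2*10 + y^3 + 8 + 17*y
1) y^2*10 + y^3 + 8 + 17*y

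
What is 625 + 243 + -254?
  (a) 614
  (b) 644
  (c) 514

First: 625 + 243 = 868
Then: 868 + -254 = 614
a) 614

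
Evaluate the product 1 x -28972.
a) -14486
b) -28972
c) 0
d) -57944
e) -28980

1 * -28972 = -28972
b) -28972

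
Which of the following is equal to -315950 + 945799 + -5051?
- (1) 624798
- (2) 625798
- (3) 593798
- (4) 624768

First: -315950 + 945799 = 629849
Then: 629849 + -5051 = 624798
1) 624798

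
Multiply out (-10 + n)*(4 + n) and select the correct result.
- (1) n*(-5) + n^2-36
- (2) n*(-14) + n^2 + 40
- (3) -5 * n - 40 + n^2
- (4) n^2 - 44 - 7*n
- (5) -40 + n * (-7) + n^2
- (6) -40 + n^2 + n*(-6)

Expanding (-10 + n)*(4 + n):
= -40 + n^2 + n*(-6)
6) -40 + n^2 + n*(-6)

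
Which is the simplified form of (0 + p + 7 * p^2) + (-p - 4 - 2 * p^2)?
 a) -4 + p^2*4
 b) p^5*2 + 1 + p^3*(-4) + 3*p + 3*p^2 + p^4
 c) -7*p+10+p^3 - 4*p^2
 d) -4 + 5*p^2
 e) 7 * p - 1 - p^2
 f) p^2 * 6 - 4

Adding the polynomials and combining like terms:
(0 + p + 7*p^2) + (-p - 4 - 2*p^2)
= -4 + 5*p^2
d) -4 + 5*p^2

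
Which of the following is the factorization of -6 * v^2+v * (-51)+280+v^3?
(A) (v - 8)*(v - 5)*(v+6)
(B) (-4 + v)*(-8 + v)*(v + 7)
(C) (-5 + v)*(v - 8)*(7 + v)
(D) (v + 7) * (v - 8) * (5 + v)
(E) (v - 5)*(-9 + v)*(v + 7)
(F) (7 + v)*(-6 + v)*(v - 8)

We need to factor -6 * v^2+v * (-51)+280+v^3.
The factored form is (-5 + v)*(v - 8)*(7 + v).
C) (-5 + v)*(v - 8)*(7 + v)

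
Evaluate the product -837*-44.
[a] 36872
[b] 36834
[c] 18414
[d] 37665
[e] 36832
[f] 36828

-837 * -44 = 36828
f) 36828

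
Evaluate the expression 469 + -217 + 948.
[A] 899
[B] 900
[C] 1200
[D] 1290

First: 469 + -217 = 252
Then: 252 + 948 = 1200
C) 1200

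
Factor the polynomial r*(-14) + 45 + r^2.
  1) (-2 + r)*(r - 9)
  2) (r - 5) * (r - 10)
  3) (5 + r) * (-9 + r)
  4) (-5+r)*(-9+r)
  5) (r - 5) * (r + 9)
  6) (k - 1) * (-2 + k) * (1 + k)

We need to factor r*(-14) + 45 + r^2.
The factored form is (-5+r)*(-9+r).
4) (-5+r)*(-9+r)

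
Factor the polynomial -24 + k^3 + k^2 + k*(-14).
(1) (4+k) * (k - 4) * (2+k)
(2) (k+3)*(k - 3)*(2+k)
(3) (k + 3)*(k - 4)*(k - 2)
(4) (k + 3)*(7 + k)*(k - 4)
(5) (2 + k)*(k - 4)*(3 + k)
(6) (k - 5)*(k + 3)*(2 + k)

We need to factor -24 + k^3 + k^2 + k*(-14).
The factored form is (2 + k)*(k - 4)*(3 + k).
5) (2 + k)*(k - 4)*(3 + k)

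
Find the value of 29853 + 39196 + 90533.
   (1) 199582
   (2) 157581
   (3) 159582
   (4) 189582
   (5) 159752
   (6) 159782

First: 29853 + 39196 = 69049
Then: 69049 + 90533 = 159582
3) 159582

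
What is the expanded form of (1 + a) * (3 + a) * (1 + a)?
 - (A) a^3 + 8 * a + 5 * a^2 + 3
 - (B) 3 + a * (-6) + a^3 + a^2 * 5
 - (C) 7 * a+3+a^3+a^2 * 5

Expanding (1 + a) * (3 + a) * (1 + a):
= 7 * a+3+a^3+a^2 * 5
C) 7 * a+3+a^3+a^2 * 5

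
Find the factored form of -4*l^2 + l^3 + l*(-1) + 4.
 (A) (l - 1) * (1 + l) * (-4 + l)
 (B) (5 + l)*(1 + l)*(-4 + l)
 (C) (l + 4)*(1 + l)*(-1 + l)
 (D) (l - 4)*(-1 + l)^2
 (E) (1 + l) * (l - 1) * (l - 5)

We need to factor -4*l^2 + l^3 + l*(-1) + 4.
The factored form is (l - 1) * (1 + l) * (-4 + l).
A) (l - 1) * (1 + l) * (-4 + l)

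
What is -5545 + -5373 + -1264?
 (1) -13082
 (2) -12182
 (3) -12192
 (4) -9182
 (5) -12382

First: -5545 + -5373 = -10918
Then: -10918 + -1264 = -12182
2) -12182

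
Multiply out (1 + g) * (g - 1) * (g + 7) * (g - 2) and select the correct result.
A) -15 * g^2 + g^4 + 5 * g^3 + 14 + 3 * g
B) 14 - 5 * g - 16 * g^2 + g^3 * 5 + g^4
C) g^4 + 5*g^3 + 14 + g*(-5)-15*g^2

Expanding (1 + g) * (g - 1) * (g + 7) * (g - 2):
= g^4 + 5*g^3 + 14 + g*(-5)-15*g^2
C) g^4 + 5*g^3 + 14 + g*(-5)-15*g^2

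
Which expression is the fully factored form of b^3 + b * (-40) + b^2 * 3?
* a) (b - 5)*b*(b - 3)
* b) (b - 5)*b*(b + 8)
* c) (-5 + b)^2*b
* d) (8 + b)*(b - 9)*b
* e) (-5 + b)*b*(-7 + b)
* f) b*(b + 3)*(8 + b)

We need to factor b^3 + b * (-40) + b^2 * 3.
The factored form is (b - 5)*b*(b + 8).
b) (b - 5)*b*(b + 8)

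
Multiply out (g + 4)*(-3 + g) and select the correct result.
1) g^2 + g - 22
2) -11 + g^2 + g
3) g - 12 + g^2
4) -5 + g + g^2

Expanding (g + 4)*(-3 + g):
= g - 12 + g^2
3) g - 12 + g^2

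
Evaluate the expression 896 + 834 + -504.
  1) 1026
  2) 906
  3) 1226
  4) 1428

First: 896 + 834 = 1730
Then: 1730 + -504 = 1226
3) 1226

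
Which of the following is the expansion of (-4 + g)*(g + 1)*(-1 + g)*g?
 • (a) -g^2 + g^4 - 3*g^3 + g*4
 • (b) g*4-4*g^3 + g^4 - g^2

Expanding (-4 + g)*(g + 1)*(-1 + g)*g:
= g*4-4*g^3 + g^4 - g^2
b) g*4-4*g^3 + g^4 - g^2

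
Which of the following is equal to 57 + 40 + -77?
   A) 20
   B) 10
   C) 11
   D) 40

First: 57 + 40 = 97
Then: 97 + -77 = 20
A) 20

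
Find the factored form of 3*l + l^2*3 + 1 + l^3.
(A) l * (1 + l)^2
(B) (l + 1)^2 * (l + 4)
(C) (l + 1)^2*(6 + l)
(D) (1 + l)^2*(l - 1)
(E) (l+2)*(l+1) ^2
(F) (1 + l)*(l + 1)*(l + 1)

We need to factor 3*l + l^2*3 + 1 + l^3.
The factored form is (1 + l)*(l + 1)*(l + 1).
F) (1 + l)*(l + 1)*(l + 1)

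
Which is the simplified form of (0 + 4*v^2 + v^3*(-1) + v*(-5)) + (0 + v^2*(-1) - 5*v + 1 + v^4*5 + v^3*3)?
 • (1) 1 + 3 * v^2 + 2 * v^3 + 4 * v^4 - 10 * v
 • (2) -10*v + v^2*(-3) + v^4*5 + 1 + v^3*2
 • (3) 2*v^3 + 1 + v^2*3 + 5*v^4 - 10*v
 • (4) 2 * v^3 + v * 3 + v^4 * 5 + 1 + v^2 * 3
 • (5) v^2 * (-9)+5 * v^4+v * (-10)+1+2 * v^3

Adding the polynomials and combining like terms:
(0 + 4*v^2 + v^3*(-1) + v*(-5)) + (0 + v^2*(-1) - 5*v + 1 + v^4*5 + v^3*3)
= 2*v^3 + 1 + v^2*3 + 5*v^4 - 10*v
3) 2*v^3 + 1 + v^2*3 + 5*v^4 - 10*v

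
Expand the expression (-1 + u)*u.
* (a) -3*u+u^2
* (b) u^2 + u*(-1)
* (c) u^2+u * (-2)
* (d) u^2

Expanding (-1 + u)*u:
= u^2 + u*(-1)
b) u^2 + u*(-1)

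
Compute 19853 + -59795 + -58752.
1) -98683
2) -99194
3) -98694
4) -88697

First: 19853 + -59795 = -39942
Then: -39942 + -58752 = -98694
3) -98694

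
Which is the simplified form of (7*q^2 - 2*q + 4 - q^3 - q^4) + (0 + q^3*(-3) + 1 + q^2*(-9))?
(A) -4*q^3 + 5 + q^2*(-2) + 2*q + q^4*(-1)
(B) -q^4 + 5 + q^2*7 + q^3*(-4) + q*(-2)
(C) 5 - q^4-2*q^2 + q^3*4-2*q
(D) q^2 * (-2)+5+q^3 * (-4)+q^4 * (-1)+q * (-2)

Adding the polynomials and combining like terms:
(7*q^2 - 2*q + 4 - q^3 - q^4) + (0 + q^3*(-3) + 1 + q^2*(-9))
= q^2 * (-2)+5+q^3 * (-4)+q^4 * (-1)+q * (-2)
D) q^2 * (-2)+5+q^3 * (-4)+q^4 * (-1)+q * (-2)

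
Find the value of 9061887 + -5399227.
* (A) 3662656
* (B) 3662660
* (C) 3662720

9061887 + -5399227 = 3662660
B) 3662660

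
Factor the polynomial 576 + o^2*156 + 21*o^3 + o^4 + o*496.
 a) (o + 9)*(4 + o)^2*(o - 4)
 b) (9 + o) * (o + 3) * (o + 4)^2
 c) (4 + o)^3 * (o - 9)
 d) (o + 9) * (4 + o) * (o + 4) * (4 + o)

We need to factor 576 + o^2*156 + 21*o^3 + o^4 + o*496.
The factored form is (o + 9) * (4 + o) * (o + 4) * (4 + o).
d) (o + 9) * (4 + o) * (o + 4) * (4 + o)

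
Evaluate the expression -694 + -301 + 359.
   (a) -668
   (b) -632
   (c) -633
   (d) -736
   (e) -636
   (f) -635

First: -694 + -301 = -995
Then: -995 + 359 = -636
e) -636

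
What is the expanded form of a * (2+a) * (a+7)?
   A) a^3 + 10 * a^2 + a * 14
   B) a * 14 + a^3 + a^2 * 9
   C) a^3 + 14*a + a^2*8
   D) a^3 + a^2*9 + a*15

Expanding a * (2+a) * (a+7):
= a * 14 + a^3 + a^2 * 9
B) a * 14 + a^3 + a^2 * 9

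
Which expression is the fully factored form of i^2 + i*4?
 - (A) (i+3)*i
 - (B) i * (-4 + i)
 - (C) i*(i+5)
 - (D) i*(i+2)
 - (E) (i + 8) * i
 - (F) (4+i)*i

We need to factor i^2 + i*4.
The factored form is (4+i)*i.
F) (4+i)*i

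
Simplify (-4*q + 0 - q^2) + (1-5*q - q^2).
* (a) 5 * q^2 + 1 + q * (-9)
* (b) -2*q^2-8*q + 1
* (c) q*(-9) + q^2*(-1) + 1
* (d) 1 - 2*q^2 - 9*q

Adding the polynomials and combining like terms:
(-4*q + 0 - q^2) + (1 - 5*q - q^2)
= 1 - 2*q^2 - 9*q
d) 1 - 2*q^2 - 9*q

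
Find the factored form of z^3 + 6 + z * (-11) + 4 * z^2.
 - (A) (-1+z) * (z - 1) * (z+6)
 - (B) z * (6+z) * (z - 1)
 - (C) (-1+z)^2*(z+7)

We need to factor z^3 + 6 + z * (-11) + 4 * z^2.
The factored form is (-1+z) * (z - 1) * (z+6).
A) (-1+z) * (z - 1) * (z+6)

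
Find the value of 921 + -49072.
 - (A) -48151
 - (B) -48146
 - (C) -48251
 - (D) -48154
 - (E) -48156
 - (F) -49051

921 + -49072 = -48151
A) -48151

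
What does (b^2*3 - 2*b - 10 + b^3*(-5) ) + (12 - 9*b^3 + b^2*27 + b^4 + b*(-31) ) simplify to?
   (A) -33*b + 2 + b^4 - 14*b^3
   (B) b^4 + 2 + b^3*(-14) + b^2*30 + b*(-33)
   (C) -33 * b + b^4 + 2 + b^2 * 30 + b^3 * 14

Adding the polynomials and combining like terms:
(b^2*3 - 2*b - 10 + b^3*(-5)) + (12 - 9*b^3 + b^2*27 + b^4 + b*(-31))
= b^4 + 2 + b^3*(-14) + b^2*30 + b*(-33)
B) b^4 + 2 + b^3*(-14) + b^2*30 + b*(-33)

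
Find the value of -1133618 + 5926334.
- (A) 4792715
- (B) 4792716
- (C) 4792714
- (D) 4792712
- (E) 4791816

-1133618 + 5926334 = 4792716
B) 4792716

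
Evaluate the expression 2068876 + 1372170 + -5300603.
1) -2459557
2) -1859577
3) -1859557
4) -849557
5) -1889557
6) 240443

First: 2068876 + 1372170 = 3441046
Then: 3441046 + -5300603 = -1859557
3) -1859557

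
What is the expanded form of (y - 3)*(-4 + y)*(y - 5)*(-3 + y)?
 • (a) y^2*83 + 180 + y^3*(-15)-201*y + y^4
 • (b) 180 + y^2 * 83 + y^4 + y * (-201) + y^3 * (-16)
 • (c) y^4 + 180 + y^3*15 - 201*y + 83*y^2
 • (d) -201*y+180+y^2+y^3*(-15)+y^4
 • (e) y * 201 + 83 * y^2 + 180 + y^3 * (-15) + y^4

Expanding (y - 3)*(-4 + y)*(y - 5)*(-3 + y):
= y^2*83 + 180 + y^3*(-15)-201*y + y^4
a) y^2*83 + 180 + y^3*(-15)-201*y + y^4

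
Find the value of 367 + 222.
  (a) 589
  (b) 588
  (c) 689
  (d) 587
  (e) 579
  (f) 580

367 + 222 = 589
a) 589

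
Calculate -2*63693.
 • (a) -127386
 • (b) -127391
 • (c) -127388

-2 * 63693 = -127386
a) -127386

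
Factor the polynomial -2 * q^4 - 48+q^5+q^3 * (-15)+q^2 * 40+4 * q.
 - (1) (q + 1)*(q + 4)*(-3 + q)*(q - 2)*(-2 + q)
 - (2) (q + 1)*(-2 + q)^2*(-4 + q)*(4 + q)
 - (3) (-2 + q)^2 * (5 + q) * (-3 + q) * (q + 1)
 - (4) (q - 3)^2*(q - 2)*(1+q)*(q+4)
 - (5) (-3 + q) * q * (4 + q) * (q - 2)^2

We need to factor -2 * q^4 - 48+q^5+q^3 * (-15)+q^2 * 40+4 * q.
The factored form is (q + 1)*(q + 4)*(-3 + q)*(q - 2)*(-2 + q).
1) (q + 1)*(q + 4)*(-3 + q)*(q - 2)*(-2 + q)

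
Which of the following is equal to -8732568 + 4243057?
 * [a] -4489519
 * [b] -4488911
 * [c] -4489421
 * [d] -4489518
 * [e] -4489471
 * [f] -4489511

-8732568 + 4243057 = -4489511
f) -4489511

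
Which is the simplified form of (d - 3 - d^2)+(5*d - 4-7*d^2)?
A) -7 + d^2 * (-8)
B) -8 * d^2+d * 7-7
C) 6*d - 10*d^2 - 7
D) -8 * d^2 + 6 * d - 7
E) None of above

Adding the polynomials and combining like terms:
(d - 3 - d^2) + (5*d - 4 - 7*d^2)
= -8 * d^2 + 6 * d - 7
D) -8 * d^2 + 6 * d - 7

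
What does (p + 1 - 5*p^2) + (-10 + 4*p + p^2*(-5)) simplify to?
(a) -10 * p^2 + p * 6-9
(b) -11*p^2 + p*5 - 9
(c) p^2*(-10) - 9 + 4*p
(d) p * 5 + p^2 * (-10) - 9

Adding the polynomials and combining like terms:
(p + 1 - 5*p^2) + (-10 + 4*p + p^2*(-5))
= p * 5 + p^2 * (-10) - 9
d) p * 5 + p^2 * (-10) - 9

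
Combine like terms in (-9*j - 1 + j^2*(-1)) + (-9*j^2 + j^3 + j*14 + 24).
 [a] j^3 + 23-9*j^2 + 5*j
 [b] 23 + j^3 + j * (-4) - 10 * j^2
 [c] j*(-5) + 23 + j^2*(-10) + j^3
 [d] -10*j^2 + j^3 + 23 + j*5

Adding the polynomials and combining like terms:
(-9*j - 1 + j^2*(-1)) + (-9*j^2 + j^3 + j*14 + 24)
= -10*j^2 + j^3 + 23 + j*5
d) -10*j^2 + j^3 + 23 + j*5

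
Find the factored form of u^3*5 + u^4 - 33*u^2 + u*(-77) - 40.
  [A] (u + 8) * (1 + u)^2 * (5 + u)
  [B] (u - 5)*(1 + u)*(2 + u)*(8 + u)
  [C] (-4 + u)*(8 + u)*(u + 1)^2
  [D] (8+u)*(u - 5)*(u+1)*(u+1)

We need to factor u^3*5 + u^4 - 33*u^2 + u*(-77) - 40.
The factored form is (8+u)*(u - 5)*(u+1)*(u+1).
D) (8+u)*(u - 5)*(u+1)*(u+1)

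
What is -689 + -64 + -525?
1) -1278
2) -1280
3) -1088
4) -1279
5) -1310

First: -689 + -64 = -753
Then: -753 + -525 = -1278
1) -1278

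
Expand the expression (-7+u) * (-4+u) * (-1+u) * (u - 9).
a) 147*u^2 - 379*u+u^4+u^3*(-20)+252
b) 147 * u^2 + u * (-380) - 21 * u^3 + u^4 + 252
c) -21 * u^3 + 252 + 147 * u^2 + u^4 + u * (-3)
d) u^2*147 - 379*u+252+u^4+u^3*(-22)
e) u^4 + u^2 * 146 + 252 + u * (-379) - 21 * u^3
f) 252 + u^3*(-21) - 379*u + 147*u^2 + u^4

Expanding (-7+u) * (-4+u) * (-1+u) * (u - 9):
= 252 + u^3*(-21) - 379*u + 147*u^2 + u^4
f) 252 + u^3*(-21) - 379*u + 147*u^2 + u^4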